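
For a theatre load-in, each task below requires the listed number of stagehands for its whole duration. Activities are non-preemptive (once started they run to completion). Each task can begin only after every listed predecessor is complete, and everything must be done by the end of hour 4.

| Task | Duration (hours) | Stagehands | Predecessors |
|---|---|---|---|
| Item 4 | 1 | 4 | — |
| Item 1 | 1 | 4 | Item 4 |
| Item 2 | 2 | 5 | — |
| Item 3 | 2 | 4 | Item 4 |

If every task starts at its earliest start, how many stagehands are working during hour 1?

9

At early start, hour 1 has: Item 4, Item 2.
Demand: 4 + 5 = 9.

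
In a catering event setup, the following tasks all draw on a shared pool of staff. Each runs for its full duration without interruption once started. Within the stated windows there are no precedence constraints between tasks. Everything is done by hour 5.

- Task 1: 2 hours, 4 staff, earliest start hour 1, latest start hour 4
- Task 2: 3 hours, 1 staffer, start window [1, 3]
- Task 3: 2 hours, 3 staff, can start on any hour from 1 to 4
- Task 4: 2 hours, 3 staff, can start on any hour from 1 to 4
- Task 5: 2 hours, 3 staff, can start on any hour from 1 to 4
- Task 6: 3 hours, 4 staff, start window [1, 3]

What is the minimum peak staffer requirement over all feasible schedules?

9

Early-start (Task 1@1, Task 2@1, Task 3@1, Task 4@1, Task 5@1, Task 6@1) gives peak 18: h1:18  h2:18  h3:5  h4:0  h5:0.
Shift Task 3→3, Task 4→4, Task 5→4.
Schedule Task 1@1, Task 2@1, Task 3@3, Task 4@4, Task 5@4, Task 6@1: h1:9  h2:9  h3:8  h4:9  h5:6 — peak 9.
Total staffer-hours = 41 over 5 hours ⇒ peak ≥ ⌈41/5⌉ = 9, so 9 is optimal.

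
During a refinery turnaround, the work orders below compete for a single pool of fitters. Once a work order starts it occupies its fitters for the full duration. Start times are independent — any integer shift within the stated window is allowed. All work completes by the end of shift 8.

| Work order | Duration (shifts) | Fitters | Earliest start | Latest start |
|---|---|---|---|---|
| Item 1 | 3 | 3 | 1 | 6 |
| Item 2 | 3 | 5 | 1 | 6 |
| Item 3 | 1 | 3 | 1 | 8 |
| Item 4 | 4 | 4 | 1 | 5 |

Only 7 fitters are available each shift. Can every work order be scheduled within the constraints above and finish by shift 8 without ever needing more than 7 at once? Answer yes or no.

yes

Schedule Item 1@1, Item 2@5, Item 3@4, Item 4@1: s1:7  s2:7  s3:7  s4:7  s5:5  s6:5  s7:5  s8:0 — peak 7 ≤ 7.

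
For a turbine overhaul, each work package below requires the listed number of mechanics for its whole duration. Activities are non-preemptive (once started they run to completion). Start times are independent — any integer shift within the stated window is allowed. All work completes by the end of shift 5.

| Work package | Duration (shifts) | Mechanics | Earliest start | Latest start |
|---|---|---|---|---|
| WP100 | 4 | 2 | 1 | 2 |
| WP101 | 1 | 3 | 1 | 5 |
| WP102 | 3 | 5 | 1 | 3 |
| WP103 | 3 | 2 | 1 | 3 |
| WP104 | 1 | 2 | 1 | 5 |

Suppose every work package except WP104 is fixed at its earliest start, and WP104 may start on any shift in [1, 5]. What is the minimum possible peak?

12

WP104@1: s1:14  s2:9  s3:9  s4:2  s5:0 → peak 14
WP104@2: s1:12  s2:11  s3:9  s4:2  s5:0 → peak 12
WP104@3: s1:12  s2:9  s3:11  s4:2  s5:0 → peak 12
WP104@4: s1:12  s2:9  s3:9  s4:4  s5:0 → peak 12
WP104@5: s1:12  s2:9  s3:9  s4:2  s5:2 → peak 12
Best is WP104@2, peak 12.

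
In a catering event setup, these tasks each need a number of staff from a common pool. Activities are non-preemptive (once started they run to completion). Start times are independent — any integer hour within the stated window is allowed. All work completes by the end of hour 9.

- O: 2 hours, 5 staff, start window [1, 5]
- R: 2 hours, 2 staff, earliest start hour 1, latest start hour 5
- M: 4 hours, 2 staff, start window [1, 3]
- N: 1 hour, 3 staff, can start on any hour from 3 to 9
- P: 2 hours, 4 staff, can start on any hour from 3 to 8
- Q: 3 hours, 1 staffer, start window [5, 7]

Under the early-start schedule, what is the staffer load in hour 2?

9

At early start, hour 2 has: O, R, M.
Demand: 5 + 2 + 2 = 9.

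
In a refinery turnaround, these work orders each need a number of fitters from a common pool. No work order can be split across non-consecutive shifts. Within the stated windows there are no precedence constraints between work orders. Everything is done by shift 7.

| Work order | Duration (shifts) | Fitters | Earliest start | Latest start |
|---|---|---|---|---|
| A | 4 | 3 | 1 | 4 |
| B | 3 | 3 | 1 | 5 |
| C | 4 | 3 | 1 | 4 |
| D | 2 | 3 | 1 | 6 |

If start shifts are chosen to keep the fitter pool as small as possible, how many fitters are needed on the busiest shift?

6

Early-start (A@1, B@1, C@1, D@1) gives peak 12: s1:12  s2:12  s3:9  s4:6  s5:0  s6:0  s7:0.
Shift C→4, D→5.
Schedule A@1, B@1, C@4, D@5: s1:6  s2:6  s3:6  s4:6  s5:6  s6:6  s7:3 — peak 6.
Total fitter-shifts = 39 over 7 shifts ⇒ peak ≥ ⌈39/7⌉ = 6, so 6 is optimal.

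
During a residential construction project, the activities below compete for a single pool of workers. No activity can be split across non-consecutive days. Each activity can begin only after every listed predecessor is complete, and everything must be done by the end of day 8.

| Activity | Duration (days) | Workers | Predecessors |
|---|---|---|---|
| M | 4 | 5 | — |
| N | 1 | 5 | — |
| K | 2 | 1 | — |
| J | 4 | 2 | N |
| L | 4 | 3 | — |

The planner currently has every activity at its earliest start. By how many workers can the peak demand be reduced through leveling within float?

6

Early-start peak: d1:14  d2:11  d3:10  d4:10  d5:2  d6:0  d7:0  d8:0 ⇒ 14.
Leveled (M@2, N@1, K@5, J@5, L@1): d1:8  d2:8  d3:8  d4:8  d5:8  d6:3  d7:2  d8:2 ⇒ 8.
Reduction 14 − 8 = 6.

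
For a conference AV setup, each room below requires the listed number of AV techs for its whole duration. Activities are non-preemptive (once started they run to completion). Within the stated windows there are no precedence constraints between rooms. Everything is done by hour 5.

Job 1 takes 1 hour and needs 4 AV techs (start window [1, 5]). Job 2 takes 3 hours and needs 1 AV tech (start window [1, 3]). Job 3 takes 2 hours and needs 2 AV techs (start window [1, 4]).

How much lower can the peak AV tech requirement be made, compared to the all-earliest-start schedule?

3

Early-start peak: h1:7  h2:3  h3:1  h4:0  h5:0 ⇒ 7.
Leveled (Job 1@1, Job 2@2, Job 3@2): h1:4  h2:3  h3:3  h4:1  h5:0 ⇒ 4.
Reduction 7 − 4 = 3.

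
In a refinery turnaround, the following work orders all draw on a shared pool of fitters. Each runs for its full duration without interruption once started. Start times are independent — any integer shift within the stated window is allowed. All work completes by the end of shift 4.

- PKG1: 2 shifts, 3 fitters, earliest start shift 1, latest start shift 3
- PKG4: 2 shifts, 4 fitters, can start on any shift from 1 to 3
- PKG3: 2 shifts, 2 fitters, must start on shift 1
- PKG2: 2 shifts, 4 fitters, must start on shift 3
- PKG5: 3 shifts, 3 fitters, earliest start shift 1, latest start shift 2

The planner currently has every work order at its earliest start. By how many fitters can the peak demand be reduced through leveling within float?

2

Early-start peak: s1:12  s2:12  s3:7  s4:4 ⇒ 12.
Leveled (PKG1@3, PKG4@1, PKG3@1, PKG2@3, PKG5@1): s1:9  s2:9  s3:10  s4:7 ⇒ 10.
Reduction 12 − 10 = 2.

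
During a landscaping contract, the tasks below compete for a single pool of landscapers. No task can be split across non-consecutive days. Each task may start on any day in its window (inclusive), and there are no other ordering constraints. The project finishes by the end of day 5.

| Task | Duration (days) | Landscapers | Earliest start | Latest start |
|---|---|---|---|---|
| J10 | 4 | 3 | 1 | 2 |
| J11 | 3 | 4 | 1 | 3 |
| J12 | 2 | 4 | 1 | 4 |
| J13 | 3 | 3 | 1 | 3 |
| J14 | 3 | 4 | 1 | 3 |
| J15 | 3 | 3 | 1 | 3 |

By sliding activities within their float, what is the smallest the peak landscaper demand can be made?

Early-start (J10@1, J11@1, J12@1, J13@1, J14@1, J15@1) gives peak 21: d1:21  d2:21  d3:17  d4:3  d5:0.
Shift J14→3.
Schedule J10@1, J11@1, J12@1, J13@1, J14@3, J15@1: d1:17  d2:17  d3:17  d4:7  d5:4 — peak 17.

17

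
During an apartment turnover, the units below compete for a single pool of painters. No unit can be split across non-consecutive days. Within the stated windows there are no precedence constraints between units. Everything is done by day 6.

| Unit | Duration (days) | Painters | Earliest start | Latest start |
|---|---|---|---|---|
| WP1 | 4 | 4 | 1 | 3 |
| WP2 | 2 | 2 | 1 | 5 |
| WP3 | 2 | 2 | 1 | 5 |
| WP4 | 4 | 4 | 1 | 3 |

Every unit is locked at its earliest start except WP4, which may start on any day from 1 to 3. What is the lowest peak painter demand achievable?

8

WP4@1: d1:12  d2:12  d3:8  d4:8  d5:0  d6:0 → peak 12
WP4@2: d1:8  d2:12  d3:8  d4:8  d5:4  d6:0 → peak 12
WP4@3: d1:8  d2:8  d3:8  d4:8  d5:4  d6:4 → peak 8
Best is WP4@3, peak 8.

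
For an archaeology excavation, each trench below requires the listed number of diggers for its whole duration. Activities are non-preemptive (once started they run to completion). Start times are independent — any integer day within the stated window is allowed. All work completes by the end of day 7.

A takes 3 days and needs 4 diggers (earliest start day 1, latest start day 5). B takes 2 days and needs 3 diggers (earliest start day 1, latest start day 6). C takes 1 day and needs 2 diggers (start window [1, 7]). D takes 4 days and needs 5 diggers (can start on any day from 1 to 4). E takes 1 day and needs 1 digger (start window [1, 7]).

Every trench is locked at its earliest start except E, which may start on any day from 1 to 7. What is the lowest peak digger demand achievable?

14

E@1: d1:15  d2:12  d3:9  d4:5  d5:0  d6:0  d7:0 → peak 15
E@2: d1:14  d2:13  d3:9  d4:5  d5:0  d6:0  d7:0 → peak 14
E@3: d1:14  d2:12  d3:10  d4:5  d5:0  d6:0  d7:0 → peak 14
E@4: d1:14  d2:12  d3:9  d4:6  d5:0  d6:0  d7:0 → peak 14
E@5: d1:14  d2:12  d3:9  d4:5  d5:1  d6:0  d7:0 → peak 14
E@6: d1:14  d2:12  d3:9  d4:5  d5:0  d6:1  d7:0 → peak 14
E@7: d1:14  d2:12  d3:9  d4:5  d5:0  d6:0  d7:1 → peak 14
Best is E@2, peak 14.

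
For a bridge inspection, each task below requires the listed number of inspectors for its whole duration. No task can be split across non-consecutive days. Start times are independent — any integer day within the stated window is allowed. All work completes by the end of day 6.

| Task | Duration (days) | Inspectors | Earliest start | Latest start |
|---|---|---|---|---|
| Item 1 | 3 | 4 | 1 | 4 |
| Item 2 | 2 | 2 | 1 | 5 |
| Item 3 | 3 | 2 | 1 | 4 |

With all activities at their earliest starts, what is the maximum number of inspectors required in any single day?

Early-start schedule: Item 1@1, Item 2@1, Item 3@1.
Load per day: day 1: 8, day 2: 8, day 3: 6, day 4: 0, day 5: 0, day 6: 0.
Peak is 8.

8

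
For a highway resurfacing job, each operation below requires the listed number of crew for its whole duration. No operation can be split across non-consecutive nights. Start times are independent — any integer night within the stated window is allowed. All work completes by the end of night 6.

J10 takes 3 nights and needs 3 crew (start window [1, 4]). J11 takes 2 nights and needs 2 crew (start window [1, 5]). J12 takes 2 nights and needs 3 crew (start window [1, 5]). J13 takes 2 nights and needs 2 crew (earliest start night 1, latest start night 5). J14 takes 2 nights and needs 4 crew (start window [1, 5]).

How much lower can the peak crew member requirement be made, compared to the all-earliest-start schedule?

8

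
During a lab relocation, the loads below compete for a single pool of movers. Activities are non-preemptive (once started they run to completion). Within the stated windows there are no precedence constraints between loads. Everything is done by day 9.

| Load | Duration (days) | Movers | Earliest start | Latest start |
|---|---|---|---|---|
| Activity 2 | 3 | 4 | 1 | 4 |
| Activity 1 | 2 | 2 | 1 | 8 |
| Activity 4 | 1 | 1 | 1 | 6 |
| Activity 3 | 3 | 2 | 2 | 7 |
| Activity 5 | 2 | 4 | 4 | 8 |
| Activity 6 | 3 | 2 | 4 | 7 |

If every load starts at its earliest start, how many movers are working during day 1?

At early start, day 1 has: Activity 2, Activity 1, Activity 4.
Demand: 4 + 2 + 1 = 7.

7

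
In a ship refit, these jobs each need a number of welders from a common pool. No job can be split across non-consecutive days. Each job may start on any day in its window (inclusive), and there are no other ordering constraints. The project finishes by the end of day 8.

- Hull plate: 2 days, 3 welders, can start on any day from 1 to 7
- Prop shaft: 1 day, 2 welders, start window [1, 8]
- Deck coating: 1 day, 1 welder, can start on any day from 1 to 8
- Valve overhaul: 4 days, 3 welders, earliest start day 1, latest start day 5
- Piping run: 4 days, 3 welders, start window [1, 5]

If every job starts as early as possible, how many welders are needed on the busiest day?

Early-start schedule: Hull plate@1, Prop shaft@1, Deck coating@1, Valve overhaul@1, Piping run@1.
Load per day: day 1: 12, day 2: 9, day 3: 6, day 4: 6, day 5: 0, day 6: 0, day 7: 0, day 8: 0.
Peak is 12.

12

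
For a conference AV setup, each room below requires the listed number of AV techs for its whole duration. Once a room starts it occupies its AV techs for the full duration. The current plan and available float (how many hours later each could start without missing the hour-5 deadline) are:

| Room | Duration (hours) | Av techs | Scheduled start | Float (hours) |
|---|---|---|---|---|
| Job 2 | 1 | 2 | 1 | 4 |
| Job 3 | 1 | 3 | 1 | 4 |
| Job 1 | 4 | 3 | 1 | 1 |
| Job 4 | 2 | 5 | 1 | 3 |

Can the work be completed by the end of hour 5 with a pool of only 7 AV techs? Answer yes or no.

no

The minimum achievable peak is 8; 7 < 8, so no feasible schedule stays within the cap.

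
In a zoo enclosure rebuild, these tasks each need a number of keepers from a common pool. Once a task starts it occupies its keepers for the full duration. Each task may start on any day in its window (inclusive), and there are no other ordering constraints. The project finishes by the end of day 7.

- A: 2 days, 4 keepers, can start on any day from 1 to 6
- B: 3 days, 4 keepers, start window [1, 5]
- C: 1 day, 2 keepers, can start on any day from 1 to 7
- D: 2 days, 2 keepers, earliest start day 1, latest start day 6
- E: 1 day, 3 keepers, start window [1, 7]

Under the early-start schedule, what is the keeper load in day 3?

4

At early start, day 3 has: B.
Demand: 4 = 4.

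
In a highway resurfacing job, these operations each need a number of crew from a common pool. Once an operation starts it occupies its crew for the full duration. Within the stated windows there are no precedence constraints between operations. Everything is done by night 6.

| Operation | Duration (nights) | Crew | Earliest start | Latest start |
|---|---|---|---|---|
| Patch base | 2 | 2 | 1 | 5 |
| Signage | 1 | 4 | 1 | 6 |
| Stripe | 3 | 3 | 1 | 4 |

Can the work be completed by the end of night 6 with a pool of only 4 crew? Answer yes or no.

yes

Schedule Patch base@1, Signage@3, Stripe@4: n1:2  n2:2  n3:4  n4:3  n5:3  n6:3 — peak 4 ≤ 4.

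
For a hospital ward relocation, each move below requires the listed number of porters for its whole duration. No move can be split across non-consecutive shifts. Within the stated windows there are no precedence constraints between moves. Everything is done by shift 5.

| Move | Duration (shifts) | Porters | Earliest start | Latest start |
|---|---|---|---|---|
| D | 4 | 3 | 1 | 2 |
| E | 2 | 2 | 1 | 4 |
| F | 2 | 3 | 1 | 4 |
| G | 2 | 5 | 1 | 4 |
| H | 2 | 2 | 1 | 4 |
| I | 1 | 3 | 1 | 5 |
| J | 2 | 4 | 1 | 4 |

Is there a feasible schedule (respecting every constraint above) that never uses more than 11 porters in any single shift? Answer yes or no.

Schedule D@1, E@1, F@3, G@3, H@1, I@5, J@1: s1:11  s2:11  s3:11  s4:11  s5:3 — peak 11 ≤ 11.

yes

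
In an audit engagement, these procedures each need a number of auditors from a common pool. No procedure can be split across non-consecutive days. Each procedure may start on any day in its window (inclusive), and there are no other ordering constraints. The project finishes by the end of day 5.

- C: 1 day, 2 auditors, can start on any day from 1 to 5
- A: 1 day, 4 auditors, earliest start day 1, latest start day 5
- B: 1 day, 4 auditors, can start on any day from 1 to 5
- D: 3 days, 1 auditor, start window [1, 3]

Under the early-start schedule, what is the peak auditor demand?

11

Early-start schedule: C@1, A@1, B@1, D@1.
Load per day: day 1: 11, day 2: 1, day 3: 1, day 4: 0, day 5: 0.
Peak is 11.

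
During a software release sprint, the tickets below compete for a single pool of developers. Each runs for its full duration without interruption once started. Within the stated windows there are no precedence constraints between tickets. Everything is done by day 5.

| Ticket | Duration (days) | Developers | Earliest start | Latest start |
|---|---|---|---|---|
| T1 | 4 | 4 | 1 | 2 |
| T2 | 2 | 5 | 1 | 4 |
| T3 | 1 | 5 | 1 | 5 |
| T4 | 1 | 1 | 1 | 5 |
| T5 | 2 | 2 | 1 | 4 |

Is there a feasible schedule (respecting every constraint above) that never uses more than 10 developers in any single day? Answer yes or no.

yes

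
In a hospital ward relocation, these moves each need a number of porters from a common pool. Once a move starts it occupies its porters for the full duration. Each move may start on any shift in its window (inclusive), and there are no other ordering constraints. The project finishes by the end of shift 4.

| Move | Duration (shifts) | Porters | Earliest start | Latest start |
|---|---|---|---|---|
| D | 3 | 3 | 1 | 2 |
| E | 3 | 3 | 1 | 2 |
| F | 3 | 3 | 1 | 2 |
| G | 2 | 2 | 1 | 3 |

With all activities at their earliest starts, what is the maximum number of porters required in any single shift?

11

Early-start schedule: D@1, E@1, F@1, G@1.
Load per shift: shift 1: 11, shift 2: 11, shift 3: 9, shift 4: 0.
Peak is 11.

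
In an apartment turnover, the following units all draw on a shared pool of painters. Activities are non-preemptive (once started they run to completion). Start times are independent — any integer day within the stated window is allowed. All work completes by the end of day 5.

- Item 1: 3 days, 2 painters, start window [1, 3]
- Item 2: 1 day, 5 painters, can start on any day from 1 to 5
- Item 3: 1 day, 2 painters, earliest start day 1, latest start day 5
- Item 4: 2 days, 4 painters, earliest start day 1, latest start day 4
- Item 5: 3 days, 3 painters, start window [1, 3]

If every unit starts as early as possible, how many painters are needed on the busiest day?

16

Early-start schedule: Item 1@1, Item 2@1, Item 3@1, Item 4@1, Item 5@1.
Load per day: day 1: 16, day 2: 9, day 3: 5, day 4: 0, day 5: 0.
Peak is 16.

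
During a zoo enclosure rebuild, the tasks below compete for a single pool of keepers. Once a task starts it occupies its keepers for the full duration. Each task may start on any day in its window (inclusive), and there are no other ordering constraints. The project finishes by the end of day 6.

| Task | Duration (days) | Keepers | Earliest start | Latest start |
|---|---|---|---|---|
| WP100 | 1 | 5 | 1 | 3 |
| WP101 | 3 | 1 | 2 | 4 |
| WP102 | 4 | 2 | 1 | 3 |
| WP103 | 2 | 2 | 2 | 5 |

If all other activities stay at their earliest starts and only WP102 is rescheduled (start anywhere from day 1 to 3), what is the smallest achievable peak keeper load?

5

WP102@1: d1:7  d2:5  d3:5  d4:3  d5:0  d6:0 → peak 7
WP102@2: d1:5  d2:5  d3:5  d4:3  d5:2  d6:0 → peak 5
WP102@3: d1:5  d2:3  d3:5  d4:3  d5:2  d6:2 → peak 5
Best is WP102@2, peak 5.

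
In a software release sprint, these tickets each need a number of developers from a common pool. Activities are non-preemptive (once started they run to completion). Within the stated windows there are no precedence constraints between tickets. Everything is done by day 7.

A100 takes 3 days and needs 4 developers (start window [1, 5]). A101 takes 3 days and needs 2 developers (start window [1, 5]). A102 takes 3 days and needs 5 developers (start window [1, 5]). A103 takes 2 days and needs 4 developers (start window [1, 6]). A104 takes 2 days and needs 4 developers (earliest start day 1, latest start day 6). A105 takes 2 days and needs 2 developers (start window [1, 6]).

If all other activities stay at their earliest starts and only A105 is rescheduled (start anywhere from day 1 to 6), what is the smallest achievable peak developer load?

19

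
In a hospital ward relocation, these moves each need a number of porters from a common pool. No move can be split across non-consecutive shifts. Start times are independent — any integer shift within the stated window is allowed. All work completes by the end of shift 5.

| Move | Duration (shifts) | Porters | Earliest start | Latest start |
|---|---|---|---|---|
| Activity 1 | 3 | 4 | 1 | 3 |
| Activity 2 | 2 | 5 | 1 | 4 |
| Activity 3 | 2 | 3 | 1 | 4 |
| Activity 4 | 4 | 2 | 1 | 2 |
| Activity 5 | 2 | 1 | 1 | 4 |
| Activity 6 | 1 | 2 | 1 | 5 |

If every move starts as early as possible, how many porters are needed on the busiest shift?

Early-start schedule: Activity 1@1, Activity 2@1, Activity 3@1, Activity 4@1, Activity 5@1, Activity 6@1.
Load per shift: shift 1: 17, shift 2: 15, shift 3: 6, shift 4: 2, shift 5: 0.
Peak is 17.

17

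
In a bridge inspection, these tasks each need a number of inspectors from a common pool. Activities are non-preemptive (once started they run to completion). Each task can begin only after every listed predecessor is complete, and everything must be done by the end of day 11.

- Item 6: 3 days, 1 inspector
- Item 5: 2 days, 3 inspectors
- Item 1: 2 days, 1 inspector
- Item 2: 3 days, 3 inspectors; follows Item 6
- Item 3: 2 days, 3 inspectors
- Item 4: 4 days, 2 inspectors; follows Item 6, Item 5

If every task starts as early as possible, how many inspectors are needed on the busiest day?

Early-start schedule: Item 6@1, Item 5@1, Item 1@1, Item 2@4, Item 3@1, Item 4@4.
Load per day: day 1: 8, day 2: 8, day 3: 1, day 4: 5, day 5: 5, day 6: 5, day 7: 2, day 8: 0, day 9: 0, day 10: 0, day 11: 0.
Peak is 8.

8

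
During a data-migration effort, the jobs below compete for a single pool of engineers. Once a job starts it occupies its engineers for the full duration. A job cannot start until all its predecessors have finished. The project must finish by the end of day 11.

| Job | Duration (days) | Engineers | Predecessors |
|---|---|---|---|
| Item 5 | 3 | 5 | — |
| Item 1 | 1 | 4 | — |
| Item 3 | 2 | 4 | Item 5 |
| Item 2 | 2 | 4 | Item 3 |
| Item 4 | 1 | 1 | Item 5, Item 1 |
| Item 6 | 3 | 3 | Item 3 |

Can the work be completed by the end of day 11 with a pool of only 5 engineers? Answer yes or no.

yes

Schedule Item 5@1, Item 1@4, Item 3@5, Item 2@7, Item 4@5, Item 6@9: d1:5  d2:5  d3:5  d4:4  d5:5  d6:4  d7:4  d8:4  d9:3  d10:3  d11:3 — peak 5 ≤ 5.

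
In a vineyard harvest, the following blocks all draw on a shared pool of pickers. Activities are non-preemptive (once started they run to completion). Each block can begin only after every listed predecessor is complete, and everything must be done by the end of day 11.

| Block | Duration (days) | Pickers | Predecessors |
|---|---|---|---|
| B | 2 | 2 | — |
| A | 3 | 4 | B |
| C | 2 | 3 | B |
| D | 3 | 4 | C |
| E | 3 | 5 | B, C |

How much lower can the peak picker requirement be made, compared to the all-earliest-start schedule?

6

Early-start peak: d1:2  d2:2  d3:7  d4:7  d5:13  d6:9  d7:9  d8:0  d9:0  d10:0  d11:0 ⇒ 13.
Leveled (B@1, A@3, C@3, D@6, E@9): d1:2  d2:2  d3:7  d4:7  d5:4  d6:4  d7:4  d8:4  d9:5  d10:5  d11:5 ⇒ 7.
Reduction 13 − 7 = 6.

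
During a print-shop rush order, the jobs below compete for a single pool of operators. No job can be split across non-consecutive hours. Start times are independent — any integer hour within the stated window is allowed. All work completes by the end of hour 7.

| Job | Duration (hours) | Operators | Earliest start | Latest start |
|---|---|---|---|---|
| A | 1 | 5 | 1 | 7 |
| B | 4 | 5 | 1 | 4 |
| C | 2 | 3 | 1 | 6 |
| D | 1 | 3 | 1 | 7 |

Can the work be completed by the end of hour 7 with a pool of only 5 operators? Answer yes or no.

The minimum achievable peak is 6; 5 < 6, so no feasible schedule stays within the cap.

no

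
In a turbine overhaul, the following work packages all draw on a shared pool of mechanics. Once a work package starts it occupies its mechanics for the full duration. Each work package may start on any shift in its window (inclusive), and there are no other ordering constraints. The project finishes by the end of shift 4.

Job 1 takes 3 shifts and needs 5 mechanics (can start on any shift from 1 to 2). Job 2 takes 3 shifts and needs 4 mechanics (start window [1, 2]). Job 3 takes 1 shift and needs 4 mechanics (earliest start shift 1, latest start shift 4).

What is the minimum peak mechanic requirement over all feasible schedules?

9

Early-start (Job 1@1, Job 2@1, Job 3@1) gives peak 13: s1:13  s2:9  s3:9  s4:0.
Shift Job 3→4.
Schedule Job 1@1, Job 2@1, Job 3@4: s1:9  s2:9  s3:9  s4:4 — peak 9.
No arrangement of the 16 feasible schedules does better.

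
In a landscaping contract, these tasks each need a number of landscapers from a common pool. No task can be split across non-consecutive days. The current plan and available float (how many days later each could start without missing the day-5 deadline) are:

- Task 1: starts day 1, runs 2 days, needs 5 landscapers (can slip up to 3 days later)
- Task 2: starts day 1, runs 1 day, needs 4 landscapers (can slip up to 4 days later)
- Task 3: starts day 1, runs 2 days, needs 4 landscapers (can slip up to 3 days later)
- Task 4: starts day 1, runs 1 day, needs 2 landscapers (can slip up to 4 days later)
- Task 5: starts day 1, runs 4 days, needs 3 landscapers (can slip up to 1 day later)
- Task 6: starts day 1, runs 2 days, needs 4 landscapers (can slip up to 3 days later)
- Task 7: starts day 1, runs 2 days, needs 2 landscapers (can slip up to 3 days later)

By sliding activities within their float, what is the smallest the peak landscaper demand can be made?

11

Early-start (Task 1@1, Task 2@1, Task 3@1, Task 4@1, Task 5@1, Task 6@1, Task 7@1) gives peak 24: d1:24  d2:18  d3:3  d4:3  d5:0.
Shift Task 3→3, Task 5→2, Task 6→4, Task 7→2.
Schedule Task 1@1, Task 2@1, Task 3@3, Task 4@1, Task 5@2, Task 6@4, Task 7@2: d1:11  d2:10  d3:9  d4:11  d5:7 — peak 11.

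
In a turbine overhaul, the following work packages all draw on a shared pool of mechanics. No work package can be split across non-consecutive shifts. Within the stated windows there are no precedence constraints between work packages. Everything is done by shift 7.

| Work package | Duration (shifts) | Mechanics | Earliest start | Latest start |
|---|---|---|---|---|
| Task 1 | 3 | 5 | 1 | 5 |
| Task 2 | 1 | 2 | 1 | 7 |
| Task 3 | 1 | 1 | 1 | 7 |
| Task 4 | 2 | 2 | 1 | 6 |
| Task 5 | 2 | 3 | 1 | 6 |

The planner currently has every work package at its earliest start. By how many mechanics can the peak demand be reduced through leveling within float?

Early-start peak: s1:13  s2:10  s3:5  s4:0  s5:0  s6:0  s7:0 ⇒ 13.
Leveled (Task 1@1, Task 2@4, Task 3@4, Task 4@4, Task 5@5): s1:5  s2:5  s3:5  s4:5  s5:5  s6:3  s7:0 ⇒ 5.
Reduction 13 − 5 = 8.

8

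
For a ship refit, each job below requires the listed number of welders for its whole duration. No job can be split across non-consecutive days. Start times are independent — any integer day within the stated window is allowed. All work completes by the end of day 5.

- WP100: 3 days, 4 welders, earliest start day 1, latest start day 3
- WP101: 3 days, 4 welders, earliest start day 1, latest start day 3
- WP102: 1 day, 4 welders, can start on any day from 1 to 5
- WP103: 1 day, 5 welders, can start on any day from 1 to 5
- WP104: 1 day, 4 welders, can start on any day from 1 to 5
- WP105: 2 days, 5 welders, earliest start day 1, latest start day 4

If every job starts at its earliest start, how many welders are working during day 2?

13

At early start, day 2 has: WP100, WP101, WP105.
Demand: 4 + 4 + 5 = 13.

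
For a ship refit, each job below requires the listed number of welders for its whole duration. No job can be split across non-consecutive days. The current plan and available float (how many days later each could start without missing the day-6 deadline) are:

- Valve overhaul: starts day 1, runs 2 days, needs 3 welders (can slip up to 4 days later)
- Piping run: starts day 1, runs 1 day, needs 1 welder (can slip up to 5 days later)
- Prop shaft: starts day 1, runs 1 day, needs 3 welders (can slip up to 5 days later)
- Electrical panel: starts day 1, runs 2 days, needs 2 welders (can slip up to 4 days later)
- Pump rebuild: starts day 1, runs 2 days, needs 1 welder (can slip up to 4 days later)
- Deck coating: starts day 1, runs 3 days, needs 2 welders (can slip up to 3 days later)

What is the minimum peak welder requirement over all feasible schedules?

Early-start (Valve overhaul@1, Piping run@1, Prop shaft@1, Electrical panel@1, Pump rebuild@1, Deck coating@1) gives peak 12: d1:12  d2:8  d3:2  d4:0  d5:0  d6:0.
Shift Prop shaft→3, Electrical panel→4, Pump rebuild→2, Deck coating→4.
Schedule Valve overhaul@1, Piping run@1, Prop shaft@3, Electrical panel@4, Pump rebuild@2, Deck coating@4: d1:4  d2:4  d3:4  d4:4  d5:4  d6:2 — peak 4.
Total welder-days = 22 over 6 days ⇒ peak ≥ ⌈22/6⌉ = 4, so 4 is optimal.

4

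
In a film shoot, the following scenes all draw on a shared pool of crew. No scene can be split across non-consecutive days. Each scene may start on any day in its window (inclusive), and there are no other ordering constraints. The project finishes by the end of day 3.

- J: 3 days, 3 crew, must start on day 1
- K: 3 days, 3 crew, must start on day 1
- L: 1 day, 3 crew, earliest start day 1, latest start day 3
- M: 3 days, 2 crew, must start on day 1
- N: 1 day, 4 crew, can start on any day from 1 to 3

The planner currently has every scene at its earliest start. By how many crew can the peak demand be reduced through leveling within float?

Early-start peak: d1:15  d2:8  d3:8 ⇒ 15.
Leveled (J@1, K@1, L@1, M@1, N@2): d1:11  d2:12  d3:8 ⇒ 12.
Reduction 15 − 12 = 3.

3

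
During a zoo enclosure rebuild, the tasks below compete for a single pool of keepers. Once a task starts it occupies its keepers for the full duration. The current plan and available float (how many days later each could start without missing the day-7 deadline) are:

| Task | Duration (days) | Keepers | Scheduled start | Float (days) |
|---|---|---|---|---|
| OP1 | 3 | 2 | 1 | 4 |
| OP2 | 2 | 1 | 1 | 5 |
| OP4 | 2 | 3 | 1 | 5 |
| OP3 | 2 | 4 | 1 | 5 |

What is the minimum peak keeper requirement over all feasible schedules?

4

Early-start (OP1@1, OP2@1, OP4@1, OP3@1) gives peak 10: d1:10  d2:10  d3:2  d4:0  d5:0  d6:0  d7:0.
Shift OP4→4, OP3→6.
Schedule OP1@1, OP2@1, OP4@4, OP3@6: d1:3  d2:3  d3:2  d4:3  d5:3  d6:4  d7:4 — peak 4.
Total keeper-days = 22 over 7 days ⇒ peak ≥ ⌈22/7⌉ = 4, so 4 is optimal.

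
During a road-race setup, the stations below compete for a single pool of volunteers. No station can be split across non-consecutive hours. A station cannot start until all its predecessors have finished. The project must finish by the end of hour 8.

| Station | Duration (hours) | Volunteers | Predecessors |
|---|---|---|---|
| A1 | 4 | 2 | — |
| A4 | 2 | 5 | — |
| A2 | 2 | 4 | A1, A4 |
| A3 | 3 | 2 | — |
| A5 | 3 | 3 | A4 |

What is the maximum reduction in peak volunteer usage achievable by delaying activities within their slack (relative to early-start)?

Early-start peak: h1:9  h2:9  h3:7  h4:5  h5:7  h6:4  h7:0  h8:0 ⇒ 9.
Leveled (A1@3, A4@1, A2@7, A3@6, A5@3): h1:5  h2:5  h3:5  h4:5  h5:5  h6:4  h7:6  h8:6 ⇒ 6.
Reduction 9 − 6 = 3.

3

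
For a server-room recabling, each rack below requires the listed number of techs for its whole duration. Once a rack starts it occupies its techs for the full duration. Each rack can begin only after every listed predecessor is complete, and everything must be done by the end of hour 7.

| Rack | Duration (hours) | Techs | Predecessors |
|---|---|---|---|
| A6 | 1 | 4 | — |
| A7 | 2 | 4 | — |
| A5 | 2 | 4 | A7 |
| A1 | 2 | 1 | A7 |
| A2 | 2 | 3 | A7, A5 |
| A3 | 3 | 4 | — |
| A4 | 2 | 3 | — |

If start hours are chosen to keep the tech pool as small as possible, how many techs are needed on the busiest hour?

8

Early-start (A6@1, A7@1, A5@3, A1@3, A2@5, A3@1, A4@1) gives peak 15: h1:15  h2:11  h3:9  h4:5  h5:3  h6:3  h7:0.
Shift A3→5, A4→2.
Schedule A6@1, A7@1, A5@3, A1@3, A2@5, A3@5, A4@2: h1:8  h2:7  h3:8  h4:5  h5:7  h6:7  h7:4 — peak 8.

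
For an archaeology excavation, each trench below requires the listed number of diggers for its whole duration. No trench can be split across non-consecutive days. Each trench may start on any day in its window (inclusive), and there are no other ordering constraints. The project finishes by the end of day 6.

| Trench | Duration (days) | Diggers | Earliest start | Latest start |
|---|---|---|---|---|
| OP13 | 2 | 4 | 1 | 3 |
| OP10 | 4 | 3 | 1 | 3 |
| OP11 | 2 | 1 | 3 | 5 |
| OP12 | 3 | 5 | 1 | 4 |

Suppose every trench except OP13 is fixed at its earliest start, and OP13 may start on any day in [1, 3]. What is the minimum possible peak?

12

OP13@1: d1:12  d2:12  d3:9  d4:4  d5:0  d6:0 → peak 12
OP13@2: d1:8  d2:12  d3:13  d4:4  d5:0  d6:0 → peak 13
OP13@3: d1:8  d2:8  d3:13  d4:8  d5:0  d6:0 → peak 13
Best is OP13@1, peak 12.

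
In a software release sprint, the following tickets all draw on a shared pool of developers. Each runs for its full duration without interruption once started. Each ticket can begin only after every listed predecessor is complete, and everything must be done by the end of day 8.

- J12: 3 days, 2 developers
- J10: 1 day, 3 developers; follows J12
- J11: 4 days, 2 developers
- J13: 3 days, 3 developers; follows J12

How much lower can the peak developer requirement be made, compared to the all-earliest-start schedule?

Early-start peak: d1:4  d2:4  d3:4  d4:8  d5:3  d6:3  d7:0  d8:0 ⇒ 8.
Leveled (J12@1, J10@5, J11@1, J13@6): d1:4  d2:4  d3:4  d4:2  d5:3  d6:3  d7:3  d8:3 ⇒ 4.
Reduction 8 − 4 = 4.

4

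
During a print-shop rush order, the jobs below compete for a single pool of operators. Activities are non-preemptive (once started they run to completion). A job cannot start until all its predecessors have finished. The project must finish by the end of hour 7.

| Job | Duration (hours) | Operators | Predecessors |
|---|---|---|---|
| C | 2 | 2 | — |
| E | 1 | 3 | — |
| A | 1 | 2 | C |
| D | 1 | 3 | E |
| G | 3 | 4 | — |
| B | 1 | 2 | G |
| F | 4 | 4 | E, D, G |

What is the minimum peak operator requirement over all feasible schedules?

7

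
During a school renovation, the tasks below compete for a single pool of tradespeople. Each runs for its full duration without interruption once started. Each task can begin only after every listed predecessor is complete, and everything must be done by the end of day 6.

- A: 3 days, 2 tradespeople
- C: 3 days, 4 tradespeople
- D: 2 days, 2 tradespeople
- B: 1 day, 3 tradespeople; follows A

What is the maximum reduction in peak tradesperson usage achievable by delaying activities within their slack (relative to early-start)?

Early-start peak: d1:8  d2:8  d3:6  d4:3  d5:0  d6:0 ⇒ 8.
Leveled (A@1, C@1, D@4, B@4): d1:6  d2:6  d3:6  d4:5  d5:2  d6:0 ⇒ 6.
Reduction 8 − 6 = 2.

2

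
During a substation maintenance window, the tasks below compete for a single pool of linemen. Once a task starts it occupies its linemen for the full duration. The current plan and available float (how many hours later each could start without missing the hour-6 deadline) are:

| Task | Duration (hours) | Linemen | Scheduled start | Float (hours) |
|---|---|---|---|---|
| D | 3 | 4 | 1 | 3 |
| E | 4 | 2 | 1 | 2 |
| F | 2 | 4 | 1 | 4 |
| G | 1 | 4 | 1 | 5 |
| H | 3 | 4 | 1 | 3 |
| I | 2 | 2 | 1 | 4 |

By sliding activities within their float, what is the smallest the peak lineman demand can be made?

10

Early-start (D@1, E@1, F@1, G@1, H@1, I@1) gives peak 20: h1:20  h2:16  h3:10  h4:2  h5:0  h6:0.
Shift G→3, H→4, I→4.
Schedule D@1, E@1, F@1, G@3, H@4, I@4: h1:10  h2:10  h3:10  h4:8  h5:6  h6:4 — peak 10.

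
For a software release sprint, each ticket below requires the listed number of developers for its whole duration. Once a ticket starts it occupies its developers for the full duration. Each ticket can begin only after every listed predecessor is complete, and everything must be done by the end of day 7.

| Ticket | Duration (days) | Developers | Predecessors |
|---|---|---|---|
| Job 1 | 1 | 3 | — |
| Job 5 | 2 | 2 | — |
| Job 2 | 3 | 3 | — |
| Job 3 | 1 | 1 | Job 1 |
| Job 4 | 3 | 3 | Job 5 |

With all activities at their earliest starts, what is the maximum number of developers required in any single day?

Early-start schedule: Job 1@1, Job 5@1, Job 2@1, Job 3@2, Job 4@3.
Load per day: day 1: 8, day 2: 6, day 3: 6, day 4: 3, day 5: 3, day 6: 0, day 7: 0.
Peak is 8.

8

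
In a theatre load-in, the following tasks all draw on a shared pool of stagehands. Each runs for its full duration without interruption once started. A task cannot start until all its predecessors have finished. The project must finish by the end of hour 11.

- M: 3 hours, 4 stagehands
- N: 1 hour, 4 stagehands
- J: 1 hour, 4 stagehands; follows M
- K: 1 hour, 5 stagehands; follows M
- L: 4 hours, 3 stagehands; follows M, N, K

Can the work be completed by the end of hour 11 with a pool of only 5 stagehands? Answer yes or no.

Schedule M@1, N@4, J@5, K@6, L@7: h1:4  h2:4  h3:4  h4:4  h5:4  h6:5  h7:3  h8:3  h9:3  h10:3  h11:0 — peak 5 ≤ 5.

yes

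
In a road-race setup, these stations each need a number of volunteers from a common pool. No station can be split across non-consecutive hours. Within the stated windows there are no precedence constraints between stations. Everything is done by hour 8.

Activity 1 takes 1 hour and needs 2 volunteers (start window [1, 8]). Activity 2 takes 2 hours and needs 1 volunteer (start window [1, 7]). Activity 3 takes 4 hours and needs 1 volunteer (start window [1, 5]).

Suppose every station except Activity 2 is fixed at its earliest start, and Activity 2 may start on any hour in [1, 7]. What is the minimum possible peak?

3

Activity 2@1: h1:4  h2:2  h3:1  h4:1  h5:0  h6:0  h7:0  h8:0 → peak 4
Activity 2@2: h1:3  h2:2  h3:2  h4:1  h5:0  h6:0  h7:0  h8:0 → peak 3
Activity 2@3: h1:3  h2:1  h3:2  h4:2  h5:0  h6:0  h7:0  h8:0 → peak 3
Activity 2@4: h1:3  h2:1  h3:1  h4:2  h5:1  h6:0  h7:0  h8:0 → peak 3
Activity 2@5: h1:3  h2:1  h3:1  h4:1  h5:1  h6:1  h7:0  h8:0 → peak 3
Activity 2@6: h1:3  h2:1  h3:1  h4:1  h5:0  h6:1  h7:1  h8:0 → peak 3
Activity 2@7: h1:3  h2:1  h3:1  h4:1  h5:0  h6:0  h7:1  h8:1 → peak 3
Best is Activity 2@2, peak 3.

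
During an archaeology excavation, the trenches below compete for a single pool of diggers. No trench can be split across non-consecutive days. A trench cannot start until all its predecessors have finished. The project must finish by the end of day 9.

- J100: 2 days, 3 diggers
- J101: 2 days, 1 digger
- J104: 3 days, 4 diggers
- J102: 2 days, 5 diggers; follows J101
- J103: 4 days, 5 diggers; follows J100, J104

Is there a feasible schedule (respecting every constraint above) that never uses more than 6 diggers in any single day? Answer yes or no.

no

The minimum achievable peak is 7; 6 < 7, so no feasible schedule stays within the cap.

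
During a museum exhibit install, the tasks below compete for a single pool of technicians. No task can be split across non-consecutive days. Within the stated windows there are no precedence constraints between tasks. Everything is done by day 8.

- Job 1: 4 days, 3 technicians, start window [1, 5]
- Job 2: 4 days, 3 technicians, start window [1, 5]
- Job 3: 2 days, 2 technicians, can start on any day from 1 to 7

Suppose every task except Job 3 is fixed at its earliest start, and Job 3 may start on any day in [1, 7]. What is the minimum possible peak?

Job 3@1: d1:8  d2:8  d3:6  d4:6  d5:0  d6:0  d7:0  d8:0 → peak 8
Job 3@2: d1:6  d2:8  d3:8  d4:6  d5:0  d6:0  d7:0  d8:0 → peak 8
Job 3@3: d1:6  d2:6  d3:8  d4:8  d5:0  d6:0  d7:0  d8:0 → peak 8
Job 3@4: d1:6  d2:6  d3:6  d4:8  d5:2  d6:0  d7:0  d8:0 → peak 8
Job 3@5: d1:6  d2:6  d3:6  d4:6  d5:2  d6:2  d7:0  d8:0 → peak 6
Job 3@6: d1:6  d2:6  d3:6  d4:6  d5:0  d6:2  d7:2  d8:0 → peak 6
Job 3@7: d1:6  d2:6  d3:6  d4:6  d5:0  d6:0  d7:2  d8:2 → peak 6
Best is Job 3@5, peak 6.

6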